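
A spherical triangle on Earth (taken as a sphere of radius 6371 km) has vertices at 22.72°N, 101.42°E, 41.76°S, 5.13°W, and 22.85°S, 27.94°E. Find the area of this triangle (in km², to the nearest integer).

Side lengths (central angles): a = 0.5833, b = 1.4789, c = 2.0412 rad; semiperimeter s = 2.0517.
By l'Huilier's theorem, tan(E/4) = √[tan(s/2) tan((s−a)/2) tan((s−b)/2) tan((s−c)/2)], giving spherical excess E = 0.1919 rad.
Area = E·R² = 0.1919 × (6371)² ≈ 7787973 km².

7787973 km²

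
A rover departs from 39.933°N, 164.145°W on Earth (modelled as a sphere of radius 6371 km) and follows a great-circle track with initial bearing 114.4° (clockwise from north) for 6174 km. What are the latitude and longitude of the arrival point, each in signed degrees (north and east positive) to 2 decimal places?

5.87°, -115.15°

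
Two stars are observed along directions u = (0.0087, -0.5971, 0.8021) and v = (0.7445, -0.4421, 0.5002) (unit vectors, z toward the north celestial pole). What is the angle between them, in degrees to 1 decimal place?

47.8°

u·v = 0.6717; |u| = 1.0000, |v| = 1.0000.
cos θ = (u·v)/(|u||v|) = 0.6717, so θ = 47.8°.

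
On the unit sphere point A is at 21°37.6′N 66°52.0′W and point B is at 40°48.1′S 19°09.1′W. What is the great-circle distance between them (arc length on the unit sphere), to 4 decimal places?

1.3360

With latitudes φ₁ = 21.627°, φ₂ = -40.802° and longitude difference Δλ = 47.715°:
Haversine: a = sin²(Δφ/2) + cos φ₁ cos φ₂ sin²(Δλ/2) = 0.2686 + (0.9296)(0.7570)(0.1636) = 0.38369.
Central angle c = 2·arcsin(√a) = 1.33602 rad.
On the unit sphere the arc length equals the central angle: 1.3360.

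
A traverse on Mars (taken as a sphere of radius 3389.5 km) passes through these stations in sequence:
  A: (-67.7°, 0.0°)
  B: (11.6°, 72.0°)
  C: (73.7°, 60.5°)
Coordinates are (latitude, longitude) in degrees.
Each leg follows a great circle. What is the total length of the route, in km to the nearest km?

9261 km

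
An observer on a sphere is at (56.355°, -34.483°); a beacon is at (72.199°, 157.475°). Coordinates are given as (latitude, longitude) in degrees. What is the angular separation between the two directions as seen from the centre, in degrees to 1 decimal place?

With latitudes φ₁ = 56.355°, φ₂ = 72.199° and longitude difference Δλ = -168.042°:
Haversine: a = sin²(Δφ/2) + cos φ₁ cos φ₂ sin²(Δλ/2) = 0.0190 + (0.5540)(0.3057)(0.9891) = 0.18654.
Central angle c = 2·arcsin(√a) = 0.89319 rad.
So the angular separation is 51.2°.

51.2°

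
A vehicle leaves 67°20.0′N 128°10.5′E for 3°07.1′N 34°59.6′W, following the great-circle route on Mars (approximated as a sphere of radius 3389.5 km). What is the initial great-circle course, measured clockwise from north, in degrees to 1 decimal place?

Δλ = -163.168° = -2.8478 rad.
y = sin Δλ · cos φ₂ = (-0.2896)(0.9985) = -0.2891
x = cos φ₁ sin φ₂ − sin φ₁ cos φ₂ cos Δλ = (0.3854)(0.0544) − (0.9228)(0.9985)(-0.9572) = 0.9029
θ = atan2(y, x) = -17.76°; adding 360° gives 342.2°.

342.2°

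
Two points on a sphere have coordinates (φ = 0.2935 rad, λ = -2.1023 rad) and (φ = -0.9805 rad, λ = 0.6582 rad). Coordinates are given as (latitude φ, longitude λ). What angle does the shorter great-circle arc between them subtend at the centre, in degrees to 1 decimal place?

137.3°

In radians: φ₁ = 0.2935, φ₂ = -0.9805, Δλ = 158.165° = 2.7605 rad.
Haversine: a = sin²(Δφ/2) + cos φ₁ cos φ₂ sin²(Δλ/2) = 0.3538 + (0.9572)(0.5566)(0.9641) = 0.86746.
Central angle c = 2·arcsin(√a) = 2.39636 rad.
So the angular separation is 137.3°.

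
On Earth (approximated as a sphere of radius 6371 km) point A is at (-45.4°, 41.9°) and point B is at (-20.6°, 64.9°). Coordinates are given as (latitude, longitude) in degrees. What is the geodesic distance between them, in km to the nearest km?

3467 km

With latitudes φ₁ = -45.400°, φ₂ = -20.600° and longitude difference Δλ = 23.000°:
cos c = sin φ₁ sin φ₂ + cos φ₁ cos φ₂ cos Δλ = (-0.7120)(-0.3518) + (0.7022)(0.9361)(0.9205) = 0.85553,
so c = arccos(0.85553) = 0.54423 rad.
Distance = R·c = 6371 × 0.5442 ≈ 3467 km.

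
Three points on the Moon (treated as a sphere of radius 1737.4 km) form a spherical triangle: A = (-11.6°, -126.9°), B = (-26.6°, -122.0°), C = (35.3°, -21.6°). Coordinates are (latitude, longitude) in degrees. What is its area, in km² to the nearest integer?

1169160 km²

Side lengths (central angles): a = 1.9719, b = 1.9041, c = 0.2739 rad; semiperimeter s = 2.0750.
By l'Huilier's theorem, tan(E/4) = √[tan(s/2) tan((s−a)/2) tan((s−b)/2) tan((s−c)/2)], giving spherical excess E = 0.3873 rad.
Area = E·R² = 0.3873 × (1737.4)² ≈ 1169160 km².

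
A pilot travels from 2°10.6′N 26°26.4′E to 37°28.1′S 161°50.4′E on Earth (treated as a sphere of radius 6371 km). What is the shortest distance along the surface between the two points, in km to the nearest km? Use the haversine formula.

Let φ₁ = 0.0380 rad, φ₂ = -0.6539 rad, and Δλ = 2.3632 rad.
Haversine: a = sin²(Δφ/2) + cos φ₁ cos φ₂ sin²(Δλ/2) = 0.1150 + (0.9993)(0.7937)(0.8560) = 0.79391.
Central angle c = 2·arcsin(√a) = 2.19916 rad.
Distance = R·c = 6371 × 2.1992 ≈ 14011 km.

14011 km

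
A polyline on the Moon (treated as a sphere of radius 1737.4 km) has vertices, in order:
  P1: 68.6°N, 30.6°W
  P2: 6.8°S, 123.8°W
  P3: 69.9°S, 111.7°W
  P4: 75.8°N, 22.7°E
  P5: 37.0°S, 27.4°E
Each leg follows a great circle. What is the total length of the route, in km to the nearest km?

Leg P1→P2: central angle 1.7016 rad, distance 2956.4 km.
Leg P2→P3: central angle 1.1098 rad, distance 1928.1 km.
Leg P3→P4: central angle 2.8935 rad, distance 5027.2 km.
Leg P4→P5: central angle 1.9694 rad, distance 3421.7 km.
Total: 2956.4 + 1928.1 + 5027.2 + 3421.7 ≈ 13333 km.

13333 km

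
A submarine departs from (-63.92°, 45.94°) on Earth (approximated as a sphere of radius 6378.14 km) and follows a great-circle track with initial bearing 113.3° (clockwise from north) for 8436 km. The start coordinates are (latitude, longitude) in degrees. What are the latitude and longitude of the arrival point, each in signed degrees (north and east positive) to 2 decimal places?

-22.90°, 150.81°

Angular distance δ = d/R = 8436/6378.14 = 1.32264 rad; initial bearing θ = 1.9775 rad.
sin φ₂ = sin φ₁ cos δ + cos φ₁ sin δ cos θ = (-0.8982)(0.2456) + (0.4396)(0.9694)(-0.3955) = -0.3892, so φ₂ = -22.90°.
Δλ = atan2(sin θ sin δ cos φ₁, cos δ − sin φ₁ sin φ₂) = atan2(0.3914, -0.1039) = 104.871°.
λ₂ = 45.940° + 104.871° = 150.81°.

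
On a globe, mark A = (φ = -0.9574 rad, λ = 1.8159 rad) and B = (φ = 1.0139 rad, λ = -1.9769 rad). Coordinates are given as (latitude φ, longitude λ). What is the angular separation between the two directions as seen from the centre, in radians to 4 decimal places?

2.7823 rad

In radians: φ₁ = -0.9574, φ₂ = 1.0139, Δλ = 142.689° = 2.4904 rad.
cos c = sin φ₁ sin φ₂ + cos φ₁ cos φ₂ cos Δλ = (-0.8177)(0.8489) + (0.5756)(0.5286)(-0.7954) = -0.93614,
so c = arccos(-0.93614) = 2.78228 rad.
So the angular separation is 2.7823 rad.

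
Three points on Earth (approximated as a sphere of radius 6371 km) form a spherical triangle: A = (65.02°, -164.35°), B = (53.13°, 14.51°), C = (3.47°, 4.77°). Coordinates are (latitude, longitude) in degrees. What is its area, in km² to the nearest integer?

7174300 km²

Side lengths (central angles): a = 0.8780, b = 1.9381, c = 1.0794 rad; semiperimeter s = 1.9478.
By l'Huilier's theorem, tan(E/4) = √[tan(s/2) tan((s−a)/2) tan((s−b)/2) tan((s−c)/2)], giving spherical excess E = 0.1768 rad.
Area = E·R² = 0.1768 × (6371)² ≈ 7174300 km².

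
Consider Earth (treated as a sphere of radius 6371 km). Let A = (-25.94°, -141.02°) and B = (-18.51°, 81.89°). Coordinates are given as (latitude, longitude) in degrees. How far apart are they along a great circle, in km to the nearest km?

13239 km

With latitudes φ₁ = -25.940°, φ₂ = -18.510° and longitude difference Δλ = -137.090°:
Haversine: a = sin²(Δφ/2) + cos φ₁ cos φ₂ sin²(Δλ/2) = 0.0042 + (0.8993)(0.9483)(0.8662) = 0.74285.
Central angle c = 2·arcsin(√a) = 2.07795 rad.
Distance = R·c = 6371 × 2.0779 ≈ 13239 km.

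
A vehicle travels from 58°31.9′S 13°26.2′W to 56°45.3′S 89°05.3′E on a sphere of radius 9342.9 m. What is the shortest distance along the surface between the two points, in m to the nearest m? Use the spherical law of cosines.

8049 m

With latitudes φ₁ = -58.532°, φ₂ = -56.755° and longitude difference Δλ = 102.525°:
cos c = sin φ₁ sin φ₂ + cos φ₁ cos φ₂ cos Δλ = (-0.8529)(-0.8363) + (0.5220)(0.5482)(-0.2169) = 0.65127,
so c = arccos(0.65127) = 0.86154 rad.
Distance = R·c = 9342.9 × 0.8615 ≈ 8049 m.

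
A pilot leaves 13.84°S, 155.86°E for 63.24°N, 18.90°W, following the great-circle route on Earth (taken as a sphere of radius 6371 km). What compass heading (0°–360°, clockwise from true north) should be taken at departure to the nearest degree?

357°

With φ₁ = -0.2416, φ₂ = 1.1037, Δλ = -3.0501 rad, the forward-azimuth formula gives
θ = atan2( sin Δλ cos φ₂ , cos φ₁ sin φ₂ − sin φ₁ cos φ₂ cos Δλ ) = atan2(-0.0411, 0.7597) = -3.10°.
Adding 360° brings this into [0°, 360°): 357°.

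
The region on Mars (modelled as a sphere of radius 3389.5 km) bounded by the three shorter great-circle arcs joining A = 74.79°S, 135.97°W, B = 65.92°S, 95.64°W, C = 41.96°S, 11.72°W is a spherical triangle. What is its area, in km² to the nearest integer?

1390021 km²

Side lengths (central angles): a = 0.8730, b = 1.0058, c = 0.2744 rad; semiperimeter s = 1.0766.
By l'Huilier's theorem, tan(E/4) = √[tan(s/2) tan((s−a)/2) tan((s−b)/2) tan((s−c)/2)], giving spherical excess E = 0.1210 rad.
Area = E·R² = 0.1210 × (3389.5)² ≈ 1390021 km².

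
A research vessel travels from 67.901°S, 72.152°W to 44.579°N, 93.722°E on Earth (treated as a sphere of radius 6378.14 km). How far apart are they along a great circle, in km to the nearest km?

17314 km

In radians: φ₁ = -1.1851, φ₂ = 0.7781, Δλ = 165.874° = 2.8950 rad.
cos c = sin φ₁ sin φ₂ + cos φ₁ cos φ₂ cos Δλ = (-0.9265)(0.7019) + (0.3762)(0.7123)(-0.9698) = -0.91019,
so c = arccos(-0.91019) = 2.71454 rad.
Distance = R·c = 6378.14 × 2.7145 ≈ 17314 km.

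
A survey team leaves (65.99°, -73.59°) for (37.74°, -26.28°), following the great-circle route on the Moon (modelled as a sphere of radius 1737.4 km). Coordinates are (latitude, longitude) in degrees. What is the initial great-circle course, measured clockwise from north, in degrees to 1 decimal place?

112.5°

Δλ = 47.310° = 0.8257 rad.
y = sin Δλ · cos φ₂ = (0.7350)(0.7908) = 0.5813
x = cos φ₁ sin φ₂ − sin φ₁ cos φ₂ cos Δλ = (0.4069)(0.6121) − (0.9135)(0.7908)(0.6780) = -0.2407
θ = atan2(y, x) = 112.50°, so the bearing is 112.5°.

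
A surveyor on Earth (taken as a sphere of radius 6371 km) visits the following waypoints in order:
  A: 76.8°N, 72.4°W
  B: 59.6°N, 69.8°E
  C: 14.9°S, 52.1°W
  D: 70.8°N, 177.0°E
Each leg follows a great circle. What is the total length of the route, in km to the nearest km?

30806 km

Leg A→B: central angle 0.7251 rad, distance 4619.7 km.
Leg B→C: central angle 2.0717 rad, distance 13198.6 km.
Leg C→D: central angle 2.0386 rad, distance 12987.8 km.
Total: 4619.7 + 13198.6 + 12987.8 ≈ 30806 km.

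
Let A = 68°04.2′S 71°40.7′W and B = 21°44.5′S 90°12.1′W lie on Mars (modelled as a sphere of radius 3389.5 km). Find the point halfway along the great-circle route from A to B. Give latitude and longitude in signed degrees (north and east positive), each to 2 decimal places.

The central angle between A and B is δ = 0.8331 rad.
With f = 0.5, the slerp weights are sin((1−f)δ)/sin δ = 0.5468 and sin(fδ)/sin δ = 0.5468.
Weighted sum of the unit vectors: (0.5468)·(0.1174,-0.3545,-0.9276) + (0.5468)·(-0.0033,-0.9289,-0.3704) = (0.0624, -0.7017, -0.7097).
Converting back: φ = atan2(z, √(x²+y²)) = -45.21°, λ = atan2(y, x) = -84.92°.

-45.21°, -84.92°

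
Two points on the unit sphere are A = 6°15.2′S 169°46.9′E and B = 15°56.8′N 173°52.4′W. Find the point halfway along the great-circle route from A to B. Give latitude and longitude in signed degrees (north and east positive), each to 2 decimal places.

4.90°, 177.82°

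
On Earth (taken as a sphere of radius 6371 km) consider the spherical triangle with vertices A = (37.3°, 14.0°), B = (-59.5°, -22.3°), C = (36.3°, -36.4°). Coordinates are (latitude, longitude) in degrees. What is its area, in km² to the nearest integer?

33008228 km²

Side lengths (central angles): a = 1.6844, b = 0.6960, c = 1.7688 rad; semiperimeter s = 2.0746.
By l'Huilier's theorem, tan(E/4) = √[tan(s/2) tan((s−a)/2) tan((s−b)/2) tan((s−c)/2)], giving spherical excess E = 0.8132 rad.
Area = E·R² = 0.8132 × (6371)² ≈ 33008228 km².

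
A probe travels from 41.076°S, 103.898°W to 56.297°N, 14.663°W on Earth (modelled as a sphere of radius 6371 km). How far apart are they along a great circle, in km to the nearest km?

13650 km

With latitudes φ₁ = -41.076°, φ₂ = 56.297° and longitude difference Δλ = 89.235°:
cos c = sin φ₁ sin φ₂ + cos φ₁ cos φ₂ cos Δλ = (-0.6571)(0.8319) + (0.7538)(0.5549)(0.0134) = -0.54104,
so c = arccos(-0.54104) = 2.14247 rad.
Distance = R·c = 6371 × 2.1425 ≈ 13650 km.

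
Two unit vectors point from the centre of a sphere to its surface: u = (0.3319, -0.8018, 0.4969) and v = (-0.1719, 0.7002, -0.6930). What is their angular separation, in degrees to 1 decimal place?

u·v = -0.9628; |u| = 1.0000, |v| = 1.0000.
cos θ = (u·v)/(|u||v|) = -0.9628, so θ = 164.3°.

164.3°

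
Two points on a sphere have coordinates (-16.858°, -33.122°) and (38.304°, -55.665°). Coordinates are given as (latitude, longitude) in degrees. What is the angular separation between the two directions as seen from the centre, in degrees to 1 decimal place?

59.1°

Let φ₁ = -0.2942 rad, φ₂ = 0.6685 rad, and Δλ = -0.3934 rad.
cos c = sin φ₁ sin φ₂ + cos φ₁ cos φ₂ cos Δλ = (-0.2900)(0.6198) + (0.9570)(0.7847)(0.9236) = 0.51387,
so c = arccos(0.51387) = 1.03110 rad.
So the angular separation is 59.1°.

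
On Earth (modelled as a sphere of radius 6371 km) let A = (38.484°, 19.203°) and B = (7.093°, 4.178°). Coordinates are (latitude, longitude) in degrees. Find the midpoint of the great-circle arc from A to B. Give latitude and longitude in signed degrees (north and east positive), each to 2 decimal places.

22.96°, 10.80°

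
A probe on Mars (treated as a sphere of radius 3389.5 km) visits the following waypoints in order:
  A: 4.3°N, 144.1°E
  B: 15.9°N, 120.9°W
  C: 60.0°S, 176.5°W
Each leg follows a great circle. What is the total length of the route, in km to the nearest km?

10746 km

Leg A→B: central angle 1.6339 rad, distance 5538.0 km.
Leg B→C: central angle 1.5364 rad, distance 5207.5 km.
Total: 5538.0 + 5207.5 ≈ 10746 km.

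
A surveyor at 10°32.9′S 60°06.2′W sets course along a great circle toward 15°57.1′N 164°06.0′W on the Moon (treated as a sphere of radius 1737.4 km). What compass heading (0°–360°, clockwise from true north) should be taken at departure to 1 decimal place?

Δλ = -103.997° = -1.8151 rad.
y = sin Δλ · cos φ₂ = (-0.9703)(0.9615) = -0.9329
x = cos φ₁ sin φ₂ − sin φ₁ cos φ₂ cos Δλ = (0.9831)(0.2748) − (-0.1831)(0.9615)(-0.2419) = 0.2276
θ = atan2(y, x) = -76.29°; adding 360° gives 283.7°.

283.7°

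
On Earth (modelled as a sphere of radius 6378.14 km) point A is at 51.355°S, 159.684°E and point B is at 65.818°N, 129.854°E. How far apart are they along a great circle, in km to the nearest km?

13289 km

In radians: φ₁ = -0.8963, φ₂ = 1.1487, Δλ = -29.830° = -0.5206 rad.
cos c = sin φ₁ sin φ₂ + cos φ₁ cos φ₂ cos Δλ = (-0.7810)(0.9122) + (0.6245)(0.4096)(0.8675) = -0.49057,
so c = arccos(-0.49057) = 2.08354 rad.
Distance = R·c = 6378.14 × 2.0835 ≈ 13289 km.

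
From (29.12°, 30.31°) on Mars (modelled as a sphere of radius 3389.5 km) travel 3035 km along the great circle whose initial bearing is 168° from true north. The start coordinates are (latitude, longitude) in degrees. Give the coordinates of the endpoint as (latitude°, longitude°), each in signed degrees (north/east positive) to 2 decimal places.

Angular distance δ = d/R = 3035/3389.5 = 0.89541 rad; initial bearing θ = 2.9322 rad.
sin φ₂ = sin φ₁ cos δ + cos φ₁ sin δ cos θ = (0.4866)(0.6252) + (0.8736)(0.7805)(-0.9781) = -0.3627, so φ₂ = -21.26°.
Δλ = atan2(sin θ sin δ cos φ₁, cos δ − sin φ₁ sin φ₂) = atan2(0.1418, 0.8017) = 10.028°.
λ₂ = 30.310° + 10.028° = 40.34°.

-21.26°, 40.34°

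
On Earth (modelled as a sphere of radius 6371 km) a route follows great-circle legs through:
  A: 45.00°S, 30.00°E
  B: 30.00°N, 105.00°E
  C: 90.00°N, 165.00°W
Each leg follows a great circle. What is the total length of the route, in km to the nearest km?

Leg A→B: central angle 1.7671 rad, distance 11258.3 km.
Leg B→C: central angle 1.0472 rad, distance 6671.7 km.
Total: 11258.3 + 6671.7 ≈ 17930 km.

17930 km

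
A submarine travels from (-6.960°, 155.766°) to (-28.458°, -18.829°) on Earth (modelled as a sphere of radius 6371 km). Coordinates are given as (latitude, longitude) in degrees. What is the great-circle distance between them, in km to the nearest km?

In radians: φ₁ = -0.1215, φ₂ = -0.4967, Δλ = -174.595° = -3.0473 rad.
cos c = sin φ₁ sin φ₂ + cos φ₁ cos φ₂ cos Δλ = (-0.1212)(-0.4765) + (0.9926)(0.8792)(-0.9956) = -0.81107,
so c = arccos(-0.81107) = 2.51677 rad.
Distance = R·c = 6371 × 2.5168 ≈ 16034 km.

16034 km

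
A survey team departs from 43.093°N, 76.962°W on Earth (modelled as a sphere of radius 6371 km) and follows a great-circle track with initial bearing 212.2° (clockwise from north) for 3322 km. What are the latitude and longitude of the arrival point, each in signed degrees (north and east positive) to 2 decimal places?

Angular distance δ = d/R = 3322/6371 = 0.52143 rad; initial bearing θ = 3.7036 rad.
sin φ₂ = sin φ₁ cos δ + cos φ₁ sin δ cos θ = (0.6832)(0.8671) + (0.7302)(0.4981)(-0.8462) = 0.2846, so φ₂ = 16.53°.
Δλ = atan2(sin θ sin δ cos φ₁, cos δ − sin φ₁ sin φ₂) = atan2(-0.1938, 0.6727) = -16.074°.
λ₂ = -76.962° − 16.074° = -93.04°.

16.53°, -93.04°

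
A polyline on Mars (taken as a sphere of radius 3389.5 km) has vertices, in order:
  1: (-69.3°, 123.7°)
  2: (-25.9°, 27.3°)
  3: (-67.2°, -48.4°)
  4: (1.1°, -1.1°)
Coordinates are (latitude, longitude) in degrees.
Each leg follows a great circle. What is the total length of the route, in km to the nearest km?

12106 km

Leg 1→2: central angle 1.1884 rad, distance 4028.0 km.
Leg 2→3: central angle 1.0601 rad, distance 3593.3 km.
Leg 3→4: central angle 1.3232 rad, distance 4485.1 km.
Total: 4028.0 + 3593.3 + 4485.1 ≈ 12106 km.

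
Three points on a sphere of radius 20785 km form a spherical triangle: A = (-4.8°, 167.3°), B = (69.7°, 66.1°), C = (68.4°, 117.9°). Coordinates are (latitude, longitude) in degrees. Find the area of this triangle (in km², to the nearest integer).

27450726 km²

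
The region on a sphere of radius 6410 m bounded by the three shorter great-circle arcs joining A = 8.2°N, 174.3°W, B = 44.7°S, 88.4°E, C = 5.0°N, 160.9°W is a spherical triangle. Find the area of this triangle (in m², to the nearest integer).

10801815 m²

Side lengths (central angles): a = 1.8877, b = 0.2389, c = 1.7617 rad; semiperimeter s = 1.9441.
By l'Huilier's theorem, tan(E/4) = √[tan(s/2) tan((s−a)/2) tan((s−b)/2) tan((s−c)/2)], giving spherical excess E = 0.2629 rad.
Area = E·R² = 0.2629 × (6410)² ≈ 10801815 m².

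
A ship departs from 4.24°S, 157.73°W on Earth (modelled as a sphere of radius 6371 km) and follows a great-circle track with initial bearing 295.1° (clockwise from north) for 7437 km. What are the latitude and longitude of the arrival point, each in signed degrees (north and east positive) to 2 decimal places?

Angular distance δ = d/R = 7437/6371 = 1.16732 rad; initial bearing θ = 5.1505 rad.
sin φ₂ = sin φ₁ cos δ + cos φ₁ sin δ cos θ = (-0.0739)(0.3926) + (0.9973)(0.9197)(0.4242) = 0.3600, so φ₂ = 21.10°.
Δλ = atan2(sin θ sin δ cos φ₁, cos δ − sin φ₁ sin φ₂) = atan2(-0.8306, 0.4192) = -63.217°.
λ₂ = -157.730° − 63.217° = -220.95° → 139.05° after wrapping to (−180°, 180°].

21.10°, 139.05°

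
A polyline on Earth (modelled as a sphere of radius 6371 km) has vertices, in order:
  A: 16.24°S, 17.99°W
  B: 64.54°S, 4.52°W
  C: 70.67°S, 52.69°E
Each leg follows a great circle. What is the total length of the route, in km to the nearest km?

7881 km

Leg A→B: central angle 0.8581 rad, distance 5466.9 km.
Leg B→C: central angle 0.3790 rad, distance 2414.4 km.
Total: 5466.9 + 2414.4 ≈ 7881 km.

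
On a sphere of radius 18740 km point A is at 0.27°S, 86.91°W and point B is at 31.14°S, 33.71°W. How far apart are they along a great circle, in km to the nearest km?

In radians: φ₁ = -0.0047, φ₂ = -0.5435, Δλ = 53.200° = 0.9285 rad.
cos c = sin φ₁ sin φ₂ + cos φ₁ cos φ₂ cos Δλ = (-0.0047)(-0.5171) + (1.0000)(0.8559)(0.5990) = 0.51514,
so c = arccos(0.51514) = 1.02963 rad.
Distance = R·c = 18740 × 1.0296 ≈ 19295 km.

19295 km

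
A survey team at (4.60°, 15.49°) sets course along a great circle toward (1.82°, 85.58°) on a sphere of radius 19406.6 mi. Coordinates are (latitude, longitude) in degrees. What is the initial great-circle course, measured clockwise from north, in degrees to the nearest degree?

With φ₁ = 0.0803, φ₂ = 0.0318, Δλ = 1.2233 rad, the forward-azimuth formula gives
θ = atan2( sin Δλ cos φ₂ , cos φ₁ sin φ₂ − sin φ₁ cos φ₂ cos Δλ ) = atan2(0.9398, 0.0044) = 89.73°.
So the initial bearing is 90°.

90°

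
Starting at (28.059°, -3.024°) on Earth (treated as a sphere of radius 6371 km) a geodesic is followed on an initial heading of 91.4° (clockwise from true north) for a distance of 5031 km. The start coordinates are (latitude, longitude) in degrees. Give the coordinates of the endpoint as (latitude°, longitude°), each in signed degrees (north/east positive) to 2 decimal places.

Angular distance δ = d/R = 5031/6371 = 0.78967 rad; initial bearing θ = 1.5952 rad.
sin φ₂ = sin φ₁ cos δ + cos φ₁ sin δ cos θ = (0.4704)(0.7041) + (0.8825)(0.7101)(-0.0244) = 0.3159, so φ₂ = 18.41°.
Δλ = atan2(sin θ sin δ cos φ₁, cos δ − sin φ₁ sin φ₂) = atan2(0.6265, 0.5555) = 48.436°.
λ₂ = -3.024° + 48.436° = 45.41°.

18.41°, 45.41°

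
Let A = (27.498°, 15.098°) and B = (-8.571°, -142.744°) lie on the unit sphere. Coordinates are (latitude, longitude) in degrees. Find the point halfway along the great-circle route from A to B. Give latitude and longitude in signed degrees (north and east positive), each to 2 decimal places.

The central angle between A and B is δ = 2.6491 rad.
With f = 0.5, the slerp weights are sin((1−f)δ)/sin δ = 2.0511 and sin(fδ)/sin δ = 2.0511.
Weighted sum of the unit vectors: (2.0511)·(0.8564,0.2310,0.4617) + (2.0511)·(-0.7870,-0.5986,-0.1490) = (0.1423, -0.7539, 0.6414).
Converting back: φ = atan2(z, √(x²+y²)) = 39.89°, λ = atan2(y, x) = -79.31°.

39.89°, -79.31°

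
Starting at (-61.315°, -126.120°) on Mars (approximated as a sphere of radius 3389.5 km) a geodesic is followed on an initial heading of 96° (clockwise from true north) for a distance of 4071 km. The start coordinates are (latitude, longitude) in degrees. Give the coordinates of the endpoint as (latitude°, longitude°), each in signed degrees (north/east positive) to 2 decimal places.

-21.33°, -41.54°

Angular distance δ = d/R = 4071/3389.5 = 1.20106 rad; initial bearing θ = 1.6755 rad.
sin φ₂ = sin φ₁ cos δ + cos φ₁ sin δ cos θ = (-0.8773)(0.3614) + (0.4800)(0.9324)(-0.1045) = -0.3638, so φ₂ = -21.33°.
Δλ = atan2(sin θ sin δ cos φ₁, cos δ − sin φ₁ sin φ₂) = atan2(0.4451, 0.0422) = 84.582°.
λ₂ = -126.120° + 84.582° = -41.54°.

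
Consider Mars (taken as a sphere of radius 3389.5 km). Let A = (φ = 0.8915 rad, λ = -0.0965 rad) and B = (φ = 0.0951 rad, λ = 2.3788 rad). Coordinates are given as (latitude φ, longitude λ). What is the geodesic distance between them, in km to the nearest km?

In radians: φ₁ = 0.8915, φ₂ = 0.0951, Δλ = 141.824° = 2.4753 rad.
cos c = sin φ₁ sin φ₂ + cos φ₁ cos φ₂ cos Δλ = (0.7780)(0.0950) + (0.6282)(0.9955)(-0.7861) = -0.41777,
so c = arccos(-0.41777) = 2.00178 rad.
Distance = R·c = 3389.5 × 2.0018 ≈ 6785 km.

6785 km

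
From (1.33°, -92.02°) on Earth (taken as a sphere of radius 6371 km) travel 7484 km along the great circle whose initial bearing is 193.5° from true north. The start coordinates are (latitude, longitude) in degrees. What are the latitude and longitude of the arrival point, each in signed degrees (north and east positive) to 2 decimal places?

-62.61°, -119.93°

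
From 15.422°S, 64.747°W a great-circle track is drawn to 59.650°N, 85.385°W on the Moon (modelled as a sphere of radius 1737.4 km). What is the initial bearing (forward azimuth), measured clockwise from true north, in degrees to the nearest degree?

With φ₁ = -0.2692, φ₂ = 1.0411, Δλ = -0.3602 rad, the forward-azimuth formula gives
θ = atan2( sin Δλ cos φ₂ , cos φ₁ sin φ₂ − sin φ₁ cos φ₂ cos Δλ ) = atan2(-0.1781, 0.9576) = -10.54°.
Adding 360° brings this into [0°, 360°): 349°.

349°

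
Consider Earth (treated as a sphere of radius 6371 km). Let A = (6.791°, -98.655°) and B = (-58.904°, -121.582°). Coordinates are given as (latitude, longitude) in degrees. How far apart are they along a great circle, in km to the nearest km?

7585 km

Let φ₁ = 0.1185 rad, φ₂ = -1.0281 rad, and Δλ = -0.4002 rad.
cos c = sin φ₁ sin φ₂ + cos φ₁ cos φ₂ cos Δλ = (0.1182)(-0.8563) + (0.9930)(0.5165)(0.9210) = 0.37108,
so c = arccos(0.37108) = 1.19062 rad.
Distance = R·c = 6371 × 1.1906 ≈ 7585 km.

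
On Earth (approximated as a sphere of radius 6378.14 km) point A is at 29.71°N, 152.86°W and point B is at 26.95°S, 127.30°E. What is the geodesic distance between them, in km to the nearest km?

10581 km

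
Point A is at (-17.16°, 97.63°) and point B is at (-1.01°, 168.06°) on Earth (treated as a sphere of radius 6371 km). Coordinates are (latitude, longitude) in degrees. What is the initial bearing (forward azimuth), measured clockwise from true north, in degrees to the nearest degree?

85°

Δλ = 70.430° = 1.2292 rad.
y = sin Δλ · cos φ₂ = (0.9422)(0.9998) = 0.9421
x = cos φ₁ sin φ₂ − sin φ₁ cos φ₂ cos Δλ = (0.9555)(-0.0176) − (-0.2950)(0.9998)(0.3350) = 0.0820
θ = atan2(y, x) = 85.03°, so the bearing is 85°.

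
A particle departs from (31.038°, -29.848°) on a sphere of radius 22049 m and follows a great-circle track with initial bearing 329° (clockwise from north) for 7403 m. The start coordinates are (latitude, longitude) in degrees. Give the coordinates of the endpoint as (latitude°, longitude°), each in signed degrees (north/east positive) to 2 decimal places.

46.79°, -44.20°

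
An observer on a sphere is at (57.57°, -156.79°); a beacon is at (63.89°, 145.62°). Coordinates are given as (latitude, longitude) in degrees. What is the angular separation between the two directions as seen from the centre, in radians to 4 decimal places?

0.4856 rad

Let φ₁ = 1.0048 rad, φ₂ = 1.1151 rad, and Δλ = -1.0051 rad.
cos c = sin φ₁ sin φ₂ + cos φ₁ cos φ₂ cos Δλ = (0.8440)(0.8980) + (0.5363)(0.4401)(0.5360) = 0.88441,
so c = arccos(0.88441) = 0.48557 rad.
So the angular separation is 0.4856 rad.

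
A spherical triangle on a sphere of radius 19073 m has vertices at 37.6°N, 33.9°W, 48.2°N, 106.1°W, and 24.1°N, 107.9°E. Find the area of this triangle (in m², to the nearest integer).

Side lengths (central angles): a = 1.7722, b = 1.8957, c = 0.9068 rad; semiperimeter s = 2.2873.
By l'Huilier's theorem, tan(E/4) = √[tan(s/2) tan((s−a)/2) tan((s−b)/2) tan((s−c)/2)], giving spherical excess E = 1.1948 rad.
Area = E·R² = 1.1948 × (19073)² ≈ 434626032 m².

434626032 m²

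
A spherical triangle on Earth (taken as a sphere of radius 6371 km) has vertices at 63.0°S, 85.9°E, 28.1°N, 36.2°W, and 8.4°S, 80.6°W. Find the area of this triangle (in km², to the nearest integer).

Side lengths (central angles): a = 0.9828, b = 1.8824, c = 2.2556 rad; semiperimeter s = 2.5604.
By l'Huilier's theorem, tan(E/4) = √[tan(s/2) tan((s−a)/2) tan((s−b)/2) tan((s−c)/2)], giving spherical excess E = 1.6142 rad.
Area = E·R² = 1.6142 × (6371)² ≈ 65519581 km².

65519581 km²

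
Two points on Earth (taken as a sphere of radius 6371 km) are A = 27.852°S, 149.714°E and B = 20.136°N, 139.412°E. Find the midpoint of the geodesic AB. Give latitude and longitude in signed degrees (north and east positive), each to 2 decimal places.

-3.87°, 144.41°

Central angle δ = 0.8554 rad. Interpolating on the sphere with fraction f = 0.5:
P = [sin((1−f)δ)·A + sin(fδ)·B] / sin δ = 0.5495·A + 0.5495·B in Cartesian coordinates,
giving P = (-0.8113, 0.5807, -0.0676), i.e. latitude -3.87°, longitude 144.41°.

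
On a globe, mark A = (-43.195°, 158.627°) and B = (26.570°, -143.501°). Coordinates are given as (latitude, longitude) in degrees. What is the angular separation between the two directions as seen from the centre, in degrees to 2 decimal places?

87.67°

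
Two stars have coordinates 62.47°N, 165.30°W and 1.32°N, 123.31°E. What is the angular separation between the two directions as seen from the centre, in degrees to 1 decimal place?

In radians: φ₁ = 1.0903, φ₂ = 0.0230, Δλ = -71.390° = -1.2460 rad.
Haversine: a = sin²(Δφ/2) + cos φ₁ cos φ₂ sin²(Δλ/2) = 0.2587 + (0.4622)(0.9997)(0.3404) = 0.41605.
Central angle c = 2·arcsin(√a) = 1.40211 rad.
So the angular separation is 80.3°.

80.3°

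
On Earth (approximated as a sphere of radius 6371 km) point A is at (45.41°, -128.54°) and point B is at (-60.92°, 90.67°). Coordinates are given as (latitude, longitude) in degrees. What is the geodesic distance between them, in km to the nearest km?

Let φ₁ = 0.7926 rad, φ₂ = -1.0633 rad, and Δλ = -2.4572 rad.
Haversine: a = sin²(Δφ/2) + cos φ₁ cos φ₂ sin²(Δλ/2) = 0.6406 + (0.7020)(0.4860)(0.8874) = 0.94338.
Central angle c = 2·arcsin(√a) = 2.66107 rad.
Distance = R·c = 6371 × 2.6611 ≈ 16954 km.

16954 km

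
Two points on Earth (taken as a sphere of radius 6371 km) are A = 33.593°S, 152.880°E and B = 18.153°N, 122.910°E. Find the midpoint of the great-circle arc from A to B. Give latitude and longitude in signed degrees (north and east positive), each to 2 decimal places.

-7.99°, 136.89°

Central angle δ = 1.0318 rad. Interpolating on the sphere with fraction f = 0.5:
P = [sin((1−f)δ)·A + sin(fδ)·B] / sin δ = 0.5748·A + 0.5748·B in Cartesian coordinates,
giving P = (-0.7229, 0.6768, -0.1390), i.e. latitude -7.99°, longitude 136.89°.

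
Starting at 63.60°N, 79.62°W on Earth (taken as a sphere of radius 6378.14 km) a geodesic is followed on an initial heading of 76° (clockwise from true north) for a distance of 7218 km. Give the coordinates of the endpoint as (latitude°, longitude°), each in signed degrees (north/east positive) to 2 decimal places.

28.57°, 10.84°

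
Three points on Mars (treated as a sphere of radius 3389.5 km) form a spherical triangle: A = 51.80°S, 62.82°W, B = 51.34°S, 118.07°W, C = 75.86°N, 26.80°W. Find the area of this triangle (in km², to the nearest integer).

15874094 km²

Side lengths (central angles): a = 2.4350, b = 2.2651, c = 0.5848 rad; semiperimeter s = 2.6424.
By l'Huilier's theorem, tan(E/4) = √[tan(s/2) tan((s−a)/2) tan((s−b)/2) tan((s−c)/2)], giving spherical excess E = 1.3817 rad.
Area = E·R² = 1.3817 × (3389.5)² ≈ 15874094 km².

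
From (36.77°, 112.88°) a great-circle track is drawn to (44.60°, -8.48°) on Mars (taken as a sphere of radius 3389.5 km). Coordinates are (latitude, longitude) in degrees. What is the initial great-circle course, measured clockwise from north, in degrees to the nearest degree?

With φ₁ = 0.6418, φ₂ = 0.7784, Δλ = -2.1181 rad, the forward-azimuth formula gives
θ = atan2( sin Δλ cos φ₂ , cos φ₁ sin φ₂ − sin φ₁ cos φ₂ cos Δλ ) = atan2(-0.6080, 0.7843) = -37.78°.
Adding 360° brings this into [0°, 360°): 322°.

322°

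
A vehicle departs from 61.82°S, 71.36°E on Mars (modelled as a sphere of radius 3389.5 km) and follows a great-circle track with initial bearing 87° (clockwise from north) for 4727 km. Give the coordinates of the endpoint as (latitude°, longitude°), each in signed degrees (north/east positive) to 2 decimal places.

Angular distance δ = d/R = 4727/3389.5 = 1.39460 rad; initial bearing θ = 1.5184 rad.
sin φ₂ = sin φ₁ cos δ + cos φ₁ sin δ cos θ = (-0.8815)(0.1753) + (0.4722)(0.9845)(0.0523) = -0.1302, so φ₂ = -7.48°.
Δλ = atan2(sin θ sin δ cos φ₁, cos δ − sin φ₁ sin φ₂) = atan2(0.4643, 0.0605) = 82.571°.
λ₂ = 71.360° + 82.571° = 153.93°.

-7.48°, 153.93°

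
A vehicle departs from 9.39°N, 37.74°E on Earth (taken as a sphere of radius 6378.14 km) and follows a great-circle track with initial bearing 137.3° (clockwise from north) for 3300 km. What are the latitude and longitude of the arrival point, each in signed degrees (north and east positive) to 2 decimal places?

-12.52°, 57.84°

Angular distance δ = d/R = 3300/6378.14 = 0.51739 rad; initial bearing θ = 2.3963 rad.
sin φ₂ = sin φ₁ cos δ + cos φ₁ sin δ cos θ = (0.1632)(0.8691) + (0.9866)(0.4946)(-0.7349) = -0.2168, so φ₂ = -12.52°.
Δλ = atan2(sin θ sin δ cos φ₁, cos δ − sin φ₁ sin φ₂) = atan2(0.3309, 0.9045) = 20.097°.
λ₂ = 37.740° + 20.097° = 57.84°.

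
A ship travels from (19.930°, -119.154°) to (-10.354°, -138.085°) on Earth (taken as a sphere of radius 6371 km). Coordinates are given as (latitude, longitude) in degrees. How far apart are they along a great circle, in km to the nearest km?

With latitudes φ₁ = 19.930°, φ₂ = -10.354° and longitude difference Δλ = -18.931°:
Haversine: a = sin²(Δφ/2) + cos φ₁ cos φ₂ sin²(Δλ/2) = 0.0682 + (0.9401)(0.9837)(0.0270) = 0.09324.
Central angle c = 2·arcsin(√a) = 0.62063 rad.
Distance = R·c = 6371 × 0.6206 ≈ 3954 km.

3954 km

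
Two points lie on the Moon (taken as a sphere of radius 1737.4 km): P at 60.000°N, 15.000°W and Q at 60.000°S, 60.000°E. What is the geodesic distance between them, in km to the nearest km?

4041 km

In radians: φ₁ = 1.0472, φ₂ = -1.0472, Δλ = 75.000° = 1.3090 rad.
cos c = sin φ₁ sin φ₂ + cos φ₁ cos φ₂ cos Δλ = (0.8660)(-0.8660) + (0.5000)(0.5000)(0.2588) = -0.68530,
so c = arccos(-0.68530) = 2.32581 rad.
Distance = R·c = 1737.4 × 2.3258 ≈ 4041 km.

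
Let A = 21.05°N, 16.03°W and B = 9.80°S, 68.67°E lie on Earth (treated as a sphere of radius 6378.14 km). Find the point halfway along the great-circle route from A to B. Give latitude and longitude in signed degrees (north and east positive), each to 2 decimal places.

7.59°, 27.74°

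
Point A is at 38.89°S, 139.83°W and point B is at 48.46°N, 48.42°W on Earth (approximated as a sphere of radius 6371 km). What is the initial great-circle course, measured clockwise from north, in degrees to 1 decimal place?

49.2°

Δλ = 91.410° = 1.5954 rad.
y = sin Δλ · cos φ₂ = (0.9997)(0.6631) = 0.6629
x = cos φ₁ sin φ₂ − sin φ₁ cos φ₂ cos Δλ = (0.7784)(0.7485) − (-0.6278)(0.6631)(-0.0246) = 0.5723
θ = atan2(y, x) = 49.19°, so the bearing is 49.2°.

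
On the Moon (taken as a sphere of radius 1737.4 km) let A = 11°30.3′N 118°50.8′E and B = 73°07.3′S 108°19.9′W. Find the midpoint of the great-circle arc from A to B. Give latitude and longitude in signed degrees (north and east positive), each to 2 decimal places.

Central angle δ = 1.9652 rad. Interpolating on the sphere with fraction f = 0.5:
P = [sin((1−f)δ)·A + sin(fδ)·B] / sin δ = 0.9011·A + 0.9011·B in Cartesian coordinates,
giving P = (-0.5083, 0.5251, -0.6826), i.e. latitude -43.04°, longitude 134.07°.

-43.04°, 134.07°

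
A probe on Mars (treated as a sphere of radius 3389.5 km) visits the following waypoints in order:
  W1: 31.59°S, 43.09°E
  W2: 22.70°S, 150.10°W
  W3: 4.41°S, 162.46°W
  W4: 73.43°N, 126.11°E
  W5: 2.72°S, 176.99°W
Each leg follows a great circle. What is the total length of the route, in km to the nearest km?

18861 km

Leg W1→W2: central angle 2.1687 rad, distance 7351.0 km.
Leg W2→W3: central angle 0.3814 rad, distance 1292.6 km.
Leg W3→W4: central angle 1.5539 rad, distance 5267.1 km.
Leg W4→W5: central angle 1.4605 rad, distance 4950.3 km.
Total: 7351.0 + 1292.6 + 5267.1 + 4950.3 ≈ 18861 km.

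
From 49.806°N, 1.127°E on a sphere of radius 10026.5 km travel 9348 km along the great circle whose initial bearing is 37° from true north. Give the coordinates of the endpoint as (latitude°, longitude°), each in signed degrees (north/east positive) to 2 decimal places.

60.36°, 103.41°

Angular distance δ = d/R = 9348/10026.5 = 0.93233 rad; initial bearing θ = 0.6458 rad.
sin φ₂ = sin φ₁ cos δ + cos φ₁ sin δ cos θ = (0.7639)(0.5960) + (0.6454)(0.8030)(0.7986) = 0.8691, so φ₂ = 60.36°.
Δλ = atan2(sin θ sin δ cos φ₁, cos δ − sin φ₁ sin φ₂) = atan2(0.3119, -0.0679) = 102.287°.
λ₂ = 1.127° + 102.287° = 103.41°.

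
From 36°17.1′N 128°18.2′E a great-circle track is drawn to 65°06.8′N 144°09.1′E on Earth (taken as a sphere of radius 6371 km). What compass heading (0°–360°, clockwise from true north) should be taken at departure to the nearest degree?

13°

Δλ = 15.848° = 0.2766 rad.
y = sin Δλ · cos φ₂ = (0.2731)(0.4208) = 0.1149
x = cos φ₁ sin φ₂ − sin φ₁ cos φ₂ cos Δλ = (0.8061)(0.9071) − (0.5918)(0.4208)(0.9620) = 0.4917
θ = atan2(y, x) = 13.16°, so the bearing is 13°.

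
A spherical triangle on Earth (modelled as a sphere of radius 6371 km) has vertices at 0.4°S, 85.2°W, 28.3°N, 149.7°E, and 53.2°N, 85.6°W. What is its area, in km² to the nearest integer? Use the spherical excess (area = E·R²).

37429016 km²

Side lengths (central angles): a = 1.4913, b = 0.9355, c = 2.1055 rad; semiperimeter s = 2.2662.
By l'Huilier's theorem, tan(E/4) = √[tan(s/2) tan((s−a)/2) tan((s−b)/2) tan((s−c)/2)], giving spherical excess E = 0.9221 rad.
Area = E·R² = 0.9221 × (6371)² ≈ 37429016 km².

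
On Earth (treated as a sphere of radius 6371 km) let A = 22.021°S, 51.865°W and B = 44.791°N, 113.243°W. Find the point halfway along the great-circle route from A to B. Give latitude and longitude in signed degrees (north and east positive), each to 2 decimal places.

13.14°, -78.05°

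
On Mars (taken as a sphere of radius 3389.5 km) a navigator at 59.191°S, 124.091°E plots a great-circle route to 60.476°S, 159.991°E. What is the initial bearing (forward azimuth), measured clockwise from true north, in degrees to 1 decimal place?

109.6°

With φ₁ = -1.0331, φ₂ = -1.0555, Δλ = 0.6266 rad, the forward-azimuth formula gives
θ = atan2( sin Δλ cos φ₂ , cos φ₁ sin φ₂ − sin φ₁ cos φ₂ cos Δλ ) = atan2(0.2890, -0.1028) = 109.59°.
So the initial bearing is 109.6°.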